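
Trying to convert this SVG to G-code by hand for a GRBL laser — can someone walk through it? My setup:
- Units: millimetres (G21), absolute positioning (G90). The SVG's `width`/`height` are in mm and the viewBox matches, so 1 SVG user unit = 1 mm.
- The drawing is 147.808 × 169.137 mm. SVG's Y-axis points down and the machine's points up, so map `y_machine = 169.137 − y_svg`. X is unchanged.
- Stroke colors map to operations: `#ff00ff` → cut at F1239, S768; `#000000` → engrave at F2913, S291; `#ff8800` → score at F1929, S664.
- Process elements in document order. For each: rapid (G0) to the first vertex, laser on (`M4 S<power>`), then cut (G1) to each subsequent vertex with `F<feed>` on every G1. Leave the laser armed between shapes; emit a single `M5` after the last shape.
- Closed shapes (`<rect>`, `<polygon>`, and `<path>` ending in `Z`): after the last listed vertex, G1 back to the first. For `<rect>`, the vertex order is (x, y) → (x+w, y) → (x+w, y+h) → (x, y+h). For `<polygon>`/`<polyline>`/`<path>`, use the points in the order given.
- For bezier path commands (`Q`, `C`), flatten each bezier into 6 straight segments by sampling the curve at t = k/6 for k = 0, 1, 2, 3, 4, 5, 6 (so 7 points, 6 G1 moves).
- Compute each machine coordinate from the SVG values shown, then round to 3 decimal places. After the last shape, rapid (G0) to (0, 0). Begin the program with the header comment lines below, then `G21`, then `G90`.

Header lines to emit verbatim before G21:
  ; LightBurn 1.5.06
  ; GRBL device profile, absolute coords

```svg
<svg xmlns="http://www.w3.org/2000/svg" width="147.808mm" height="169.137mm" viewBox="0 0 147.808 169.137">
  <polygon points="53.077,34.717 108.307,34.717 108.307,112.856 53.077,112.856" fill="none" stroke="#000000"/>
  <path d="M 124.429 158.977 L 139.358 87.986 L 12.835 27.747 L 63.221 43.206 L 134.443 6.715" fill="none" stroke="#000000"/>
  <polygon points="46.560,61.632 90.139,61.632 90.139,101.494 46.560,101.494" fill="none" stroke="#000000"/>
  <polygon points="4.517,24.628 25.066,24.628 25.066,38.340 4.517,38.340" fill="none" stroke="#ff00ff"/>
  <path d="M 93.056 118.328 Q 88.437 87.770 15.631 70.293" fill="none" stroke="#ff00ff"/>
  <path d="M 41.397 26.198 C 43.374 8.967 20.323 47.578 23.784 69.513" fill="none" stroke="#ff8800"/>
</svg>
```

viewBox `0 0 147.808 169.137` with mm width/height → 1 unit = 1 mm. Flip: y_m = 169.137 − y_svg.

**Shape 1** — `<polygon>` rectangle, stroke `#000000` → engrave (S291, F2913). Machine vertices: (53.077,134.420) → (108.307,134.420) → (108.307,56.281) → (53.077,56.281) → (53.077,134.420). Closed: final G1 returns to the first vertex.

**Shape 2** — `<path>` open polyline, stroke `#000000` → engrave (S291, F2913). Machine vertices: (124.429,10.160) → (139.358,81.151) → (12.835,141.390) → (63.221,125.931) → (134.443,162.422). Open path.

**Shape 3** — `<polygon>` rectangle, stroke `#000000` → engrave (S291, F2913). Machine vertices: (46.560,107.505) → (90.139,107.505) → (90.139,67.643) → (46.560,67.643) → (46.560,107.505). Closed: final G1 returns to the first vertex.

**Shape 4** — `<polygon>` rectangle, stroke `#ff00ff` → cut (S768, F1239). Machine vertices: (4.517,144.509) → (25.066,144.509) → (25.066,130.797) → (4.517,130.797) → (4.517,144.509). Closed: final G1 returns to the first vertex.

**Shape 5** — `<path>` quadratic bezier, stroke `#ff00ff` → cut (S768, F1239). Control points (SVG): P0=(93.056,118.328), P1=(88.437,87.770), P2=(15.631,70.293); sampled at t=k/6. Machine vertices: (93.056,50.809) → (89.622,60.632) → (82.400,69.728) → (71.390,78.097) → (56.592,85.739) → (38.006,92.655) → (15.631,98.844). Open path.

**Shape 6** — `<path>` cubic bezier, stroke `#ff8800` → score (S664, F1929). Control points (SVG): P0=(41.397,26.198), P1=(43.374,8.967), P2=(20.323,47.578), P3=(23.784,69.513); sampled at t=k/6. Machine vertices: (41.397,142.939) → (40.538,147.237) → (36.940,144.242) → (32.034,135.969) → (27.251,124.432) → (24.024,111.645) → (23.784,99.624). Open path.

; LightBurn 1.5.06
; GRBL device profile, absolute coords
G21
G90
G0 X53.077 Y134.420
M4 S291
G1 X108.307 Y134.420 F2913
G1 X108.307 Y56.281 F2913
G1 X53.077 Y56.281 F2913
G1 X53.077 Y134.420 F2913
G0 X124.429 Y10.160
M4 S291
G1 X139.358 Y81.151 F2913
G1 X12.835 Y141.390 F2913
G1 X63.221 Y125.931 F2913
G1 X134.443 Y162.422 F2913
G0 X46.560 Y107.505
M4 S291
G1 X90.139 Y107.505 F2913
G1 X90.139 Y67.643 F2913
G1 X46.560 Y67.643 F2913
G1 X46.560 Y107.505 F2913
G0 X4.517 Y144.509
M4 S768
G1 X25.066 Y144.509 F1239
G1 X25.066 Y130.797 F1239
G1 X4.517 Y130.797 F1239
G1 X4.517 Y144.509 F1239
G0 X93.056 Y50.809
M4 S768
G1 X89.622 Y60.632 F1239
G1 X82.400 Y69.728 F1239
G1 X71.390 Y78.097 F1239
G1 X56.592 Y85.739 F1239
G1 X38.006 Y92.655 F1239
G1 X15.631 Y98.844 F1239
G0 X41.397 Y142.939
M4 S664
G1 X40.538 Y147.237 F1929
G1 X36.940 Y144.242 F1929
G1 X32.034 Y135.969 F1929
G1 X27.251 Y124.432 F1929
G1 X24.024 Y111.645 F1929
G1 X23.784 Y99.624 F1929
M5
G0 X0.000 Y0.000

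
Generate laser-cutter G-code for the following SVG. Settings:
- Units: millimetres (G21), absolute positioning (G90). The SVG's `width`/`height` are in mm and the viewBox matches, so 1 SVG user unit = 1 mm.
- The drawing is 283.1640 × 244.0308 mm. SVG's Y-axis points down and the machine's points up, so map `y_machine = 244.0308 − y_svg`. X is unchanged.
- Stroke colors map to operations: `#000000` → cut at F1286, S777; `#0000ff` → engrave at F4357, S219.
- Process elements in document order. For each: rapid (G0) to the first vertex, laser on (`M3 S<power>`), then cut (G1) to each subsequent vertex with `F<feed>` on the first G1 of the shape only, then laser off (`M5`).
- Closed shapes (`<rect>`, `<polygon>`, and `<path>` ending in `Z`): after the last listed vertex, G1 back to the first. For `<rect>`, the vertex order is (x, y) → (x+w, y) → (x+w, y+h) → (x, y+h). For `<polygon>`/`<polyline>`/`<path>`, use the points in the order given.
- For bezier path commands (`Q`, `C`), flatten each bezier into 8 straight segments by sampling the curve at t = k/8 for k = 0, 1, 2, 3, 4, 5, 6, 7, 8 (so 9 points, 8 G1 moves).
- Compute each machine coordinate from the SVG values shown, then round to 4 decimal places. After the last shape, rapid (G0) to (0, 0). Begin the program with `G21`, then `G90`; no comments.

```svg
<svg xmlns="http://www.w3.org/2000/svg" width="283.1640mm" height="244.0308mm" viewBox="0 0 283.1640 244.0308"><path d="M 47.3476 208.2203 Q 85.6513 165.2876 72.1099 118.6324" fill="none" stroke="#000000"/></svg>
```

1 u = 1 mm; y_m = 244.0308 − y.

[1] `<path>` quadratic bezier, #000000→cut S777 F1286: (47.3476,35.8105) → (56.1134,46.6018) → (63.2591,57.5095) → (68.7847,68.5335) → (72.6900,79.6738) → (74.9752,90.9305) → (75.6403,102.3035) → (74.6852,113.7928) → (72.1099,125.3984)

G21
G90
G0 X47.3476 Y35.8105
M3 S777
G1 X56.1134 Y46.6018 F1286
G1 X63.2591 Y57.5095
G1 X68.7847 Y68.5335
G1 X72.6900 Y79.6738
G1 X74.9752 Y90.9305
G1 X75.6403 Y102.3035
G1 X74.6852 Y113.7928
G1 X72.1099 Y125.3984
M5
G0 X0.0000 Y0.0000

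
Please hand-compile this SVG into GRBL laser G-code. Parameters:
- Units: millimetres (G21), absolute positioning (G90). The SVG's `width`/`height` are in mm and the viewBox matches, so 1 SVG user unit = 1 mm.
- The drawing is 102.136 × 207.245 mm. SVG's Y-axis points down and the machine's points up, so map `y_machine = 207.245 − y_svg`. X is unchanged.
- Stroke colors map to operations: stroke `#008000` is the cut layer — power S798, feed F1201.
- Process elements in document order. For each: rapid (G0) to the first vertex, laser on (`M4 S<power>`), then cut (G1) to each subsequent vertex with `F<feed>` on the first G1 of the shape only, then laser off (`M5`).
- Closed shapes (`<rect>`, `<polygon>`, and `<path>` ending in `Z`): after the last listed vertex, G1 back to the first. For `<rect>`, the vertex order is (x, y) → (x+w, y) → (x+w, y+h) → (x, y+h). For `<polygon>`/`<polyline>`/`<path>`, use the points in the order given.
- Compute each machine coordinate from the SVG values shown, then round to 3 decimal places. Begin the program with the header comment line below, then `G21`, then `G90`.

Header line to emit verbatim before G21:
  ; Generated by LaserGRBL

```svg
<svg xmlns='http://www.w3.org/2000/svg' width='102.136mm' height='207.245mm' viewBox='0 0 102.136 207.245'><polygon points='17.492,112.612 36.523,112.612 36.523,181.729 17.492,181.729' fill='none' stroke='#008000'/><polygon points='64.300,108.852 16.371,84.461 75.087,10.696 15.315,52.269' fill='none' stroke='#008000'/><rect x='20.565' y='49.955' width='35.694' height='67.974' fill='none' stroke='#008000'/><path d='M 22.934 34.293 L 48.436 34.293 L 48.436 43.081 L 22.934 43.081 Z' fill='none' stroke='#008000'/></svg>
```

1 u = 1 mm; y_m = 207.245 − y.

[1] `<polygon>` rectangle, #008000→cut S798 F1201: (17.492,94.633) → (36.523,94.633) → (36.523,25.516) → (17.492,25.516) → (17.492,94.633) (closed)

[2] `<polygon>` closed polygon, #008000→cut S798 F1201: (64.300,98.393) → (16.371,122.784) → (75.087,196.549) → (15.315,154.976) → (64.300,98.393) (closed)

[3] `<rect>` rectangle, #008000→cut S798 F1201: (20.565,157.290) → (56.259,157.290) → (56.259,89.316) → (20.565,89.316) → (20.565,157.290) (closed)

[4] `<path>` rectangle, #008000→cut S798 F1201: (22.934,172.952) → (48.436,172.952) → (48.436,164.164) → (22.934,164.164) → (22.934,172.952) (closed)

; Generated by LaserGRBL
G21
G90
G0 X17.492 Y94.633
M4 S798
G1 X36.523 Y94.633 F1201
G1 X36.523 Y25.516
G1 X17.492 Y25.516
G1 X17.492 Y94.633
M5
G0 X64.300 Y98.393
M4 S798
G1 X16.371 Y122.784 F1201
G1 X75.087 Y196.549
G1 X15.315 Y154.976
G1 X64.300 Y98.393
M5
G0 X20.565 Y157.290
M4 S798
G1 X56.259 Y157.290 F1201
G1 X56.259 Y89.316
G1 X20.565 Y89.316
G1 X20.565 Y157.290
M5
G0 X22.934 Y172.952
M4 S798
G1 X48.436 Y172.952 F1201
G1 X48.436 Y164.164
G1 X22.934 Y164.164
G1 X22.934 Y172.952
M5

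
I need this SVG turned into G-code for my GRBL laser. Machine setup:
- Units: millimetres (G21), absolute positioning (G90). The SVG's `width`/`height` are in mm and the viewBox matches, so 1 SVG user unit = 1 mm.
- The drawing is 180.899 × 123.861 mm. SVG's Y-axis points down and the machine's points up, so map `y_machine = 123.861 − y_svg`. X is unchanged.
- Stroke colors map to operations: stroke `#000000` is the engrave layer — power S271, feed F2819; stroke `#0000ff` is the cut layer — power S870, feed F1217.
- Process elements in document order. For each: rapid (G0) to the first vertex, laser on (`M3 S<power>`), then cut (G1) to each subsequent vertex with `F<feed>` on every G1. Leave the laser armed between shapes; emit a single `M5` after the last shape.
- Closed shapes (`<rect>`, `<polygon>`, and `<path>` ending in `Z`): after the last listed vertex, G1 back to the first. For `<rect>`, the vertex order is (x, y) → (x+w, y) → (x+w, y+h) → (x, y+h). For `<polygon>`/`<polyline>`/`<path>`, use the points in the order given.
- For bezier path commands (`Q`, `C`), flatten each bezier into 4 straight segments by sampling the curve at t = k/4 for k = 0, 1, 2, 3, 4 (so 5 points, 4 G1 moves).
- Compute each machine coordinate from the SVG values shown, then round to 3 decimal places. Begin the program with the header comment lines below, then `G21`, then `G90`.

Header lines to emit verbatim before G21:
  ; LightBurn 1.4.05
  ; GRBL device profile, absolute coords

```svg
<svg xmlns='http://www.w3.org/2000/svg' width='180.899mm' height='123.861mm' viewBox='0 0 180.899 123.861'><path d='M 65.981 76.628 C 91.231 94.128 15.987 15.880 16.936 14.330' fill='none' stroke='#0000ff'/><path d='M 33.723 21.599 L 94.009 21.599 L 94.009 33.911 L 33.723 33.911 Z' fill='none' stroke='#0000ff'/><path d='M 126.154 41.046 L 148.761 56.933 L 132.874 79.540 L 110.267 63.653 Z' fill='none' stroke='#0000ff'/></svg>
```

; LightBurn 1.4.05
; GRBL device profile, absolute coords
G21
G90
G0 X65.981 Y47.233
M3 S870
G1 X68.837 Y49.366 F1217
G1 X50.571 Y71.238 F1217
G1 X27.750 Y96.682 F1217
G1 X16.936 Y109.531 F1217
G0 X33.723 Y102.262
M3 S870
G1 X94.009 Y102.262 F1217
G1 X94.009 Y89.950 F1217
G1 X33.723 Y89.950 F1217
G1 X33.723 Y102.262 F1217
G0 X126.154 Y82.815
M3 S870
G1 X148.761 Y66.928 F1217
G1 X132.874 Y44.321 F1217
G1 X110.267 Y60.208 F1217
G1 X126.154 Y82.815 F1217
M5

1 u = 1 mm; y_m = 123.861 − y.

[1] `<path>` cubic bezier, #0000ff→cut S870 F1217: (65.981,47.233) → (68.837,49.366) → (50.571,71.238) → (27.750,96.682) → (16.936,109.531)

[2] `<path>` rectangle, #0000ff→cut S870 F1217: (33.723,102.262) → (94.009,102.262) → (94.009,89.950) → (33.723,89.950) → (33.723,102.262) (closed)

[3] `<path>` regular polygon, #0000ff→cut S870 F1217: (126.154,82.815) → (148.761,66.928) → (132.874,44.321) → (110.267,60.208) → (126.154,82.815) (closed)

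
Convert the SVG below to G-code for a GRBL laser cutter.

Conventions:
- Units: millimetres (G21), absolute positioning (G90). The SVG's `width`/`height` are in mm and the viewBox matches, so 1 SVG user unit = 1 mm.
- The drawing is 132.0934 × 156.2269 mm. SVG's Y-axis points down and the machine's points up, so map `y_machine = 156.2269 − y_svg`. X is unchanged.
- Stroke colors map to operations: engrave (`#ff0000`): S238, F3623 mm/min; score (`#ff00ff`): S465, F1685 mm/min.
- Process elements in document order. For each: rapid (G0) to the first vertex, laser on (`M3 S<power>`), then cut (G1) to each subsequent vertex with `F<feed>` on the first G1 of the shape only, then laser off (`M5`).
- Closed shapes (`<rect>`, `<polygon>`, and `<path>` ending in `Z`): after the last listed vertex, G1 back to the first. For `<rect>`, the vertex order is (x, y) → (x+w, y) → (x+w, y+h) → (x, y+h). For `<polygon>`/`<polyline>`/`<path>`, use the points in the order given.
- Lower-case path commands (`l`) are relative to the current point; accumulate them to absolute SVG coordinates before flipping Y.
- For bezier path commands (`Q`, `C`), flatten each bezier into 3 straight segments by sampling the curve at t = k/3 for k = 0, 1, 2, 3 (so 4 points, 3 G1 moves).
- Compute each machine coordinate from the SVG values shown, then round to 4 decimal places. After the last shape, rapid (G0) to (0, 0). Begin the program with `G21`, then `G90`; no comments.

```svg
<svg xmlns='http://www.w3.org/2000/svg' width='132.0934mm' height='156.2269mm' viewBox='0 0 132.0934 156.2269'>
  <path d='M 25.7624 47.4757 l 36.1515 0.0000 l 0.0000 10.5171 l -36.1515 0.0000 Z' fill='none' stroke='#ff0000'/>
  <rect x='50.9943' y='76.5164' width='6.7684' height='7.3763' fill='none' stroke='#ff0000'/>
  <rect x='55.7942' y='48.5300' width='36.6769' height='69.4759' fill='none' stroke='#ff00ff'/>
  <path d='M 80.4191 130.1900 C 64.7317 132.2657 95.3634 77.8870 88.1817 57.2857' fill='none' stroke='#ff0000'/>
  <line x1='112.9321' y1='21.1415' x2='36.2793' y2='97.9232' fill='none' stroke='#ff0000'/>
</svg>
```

Since the viewBox matches the mm dimensions, user units are millimetres directly. The only transform is the Y-flip y_m = 156.2269 − y_svg.

Shape 1 is a rectangle drawn with `<path>`. Its stroke #ff0000 means engrave at S238, F3623. After flipping Y the toolpath is (25.7624,108.7512) → (61.9139,108.7512) → (61.9139,98.2341) → (25.7624,98.2341) → (25.7624,108.7512), returning to the start.

Shape 2 is a rectangle drawn with `<rect>`. Its stroke #ff0000 means engrave at S238, F3623. After flipping Y the toolpath is (50.9943,79.7105) → (57.7627,79.7105) → (57.7627,72.3342) → (50.9943,72.3342) → (50.9943,79.7105), returning to the start.

Shape 3 is a rectangle drawn with `<rect>`. Its stroke #ff00ff means score at S465, F1685. After flipping Y the toolpath is (55.7942,107.6969) → (92.4711,107.6969) → (92.4711,38.2210) → (55.7942,38.2210) → (55.7942,107.6969), returning to the start.

Shape 4 is a cubic bezier drawn with `<path>`. Its stroke #ff0000 means engrave at S238, F3623. After flipping Y the toolpath is (80.4191,26.0369) → (77.0554,39.4374) → (85.8750,70.4227) → (88.1817,98.9412).

Shape 5 is a line segment drawn with `<line>`. Its stroke #ff0000 means engrave at S238, F3623. After flipping Y the toolpath is (112.9321,135.0854) → (36.2793,58.3037).

G21
G90
G0 X25.7624 Y108.7512
M3 S238
G1 X61.9139 Y108.7512 F3623
G1 X61.9139 Y98.2341
G1 X25.7624 Y98.2341
G1 X25.7624 Y108.7512
M5
G0 X50.9943 Y79.7105
M3 S238
G1 X57.7627 Y79.7105 F3623
G1 X57.7627 Y72.3342
G1 X50.9943 Y72.3342
G1 X50.9943 Y79.7105
M5
G0 X55.7942 Y107.6969
M3 S465
G1 X92.4711 Y107.6969 F1685
G1 X92.4711 Y38.2210
G1 X55.7942 Y38.2210
G1 X55.7942 Y107.6969
M5
G0 X80.4191 Y26.0369
M3 S238
G1 X77.0554 Y39.4374 F3623
G1 X85.8750 Y70.4227
G1 X88.1817 Y98.9412
M5
G0 X112.9321 Y135.0854
M3 S238
G1 X36.2793 Y58.3037 F3623
M5
G0 X0.0000 Y0.0000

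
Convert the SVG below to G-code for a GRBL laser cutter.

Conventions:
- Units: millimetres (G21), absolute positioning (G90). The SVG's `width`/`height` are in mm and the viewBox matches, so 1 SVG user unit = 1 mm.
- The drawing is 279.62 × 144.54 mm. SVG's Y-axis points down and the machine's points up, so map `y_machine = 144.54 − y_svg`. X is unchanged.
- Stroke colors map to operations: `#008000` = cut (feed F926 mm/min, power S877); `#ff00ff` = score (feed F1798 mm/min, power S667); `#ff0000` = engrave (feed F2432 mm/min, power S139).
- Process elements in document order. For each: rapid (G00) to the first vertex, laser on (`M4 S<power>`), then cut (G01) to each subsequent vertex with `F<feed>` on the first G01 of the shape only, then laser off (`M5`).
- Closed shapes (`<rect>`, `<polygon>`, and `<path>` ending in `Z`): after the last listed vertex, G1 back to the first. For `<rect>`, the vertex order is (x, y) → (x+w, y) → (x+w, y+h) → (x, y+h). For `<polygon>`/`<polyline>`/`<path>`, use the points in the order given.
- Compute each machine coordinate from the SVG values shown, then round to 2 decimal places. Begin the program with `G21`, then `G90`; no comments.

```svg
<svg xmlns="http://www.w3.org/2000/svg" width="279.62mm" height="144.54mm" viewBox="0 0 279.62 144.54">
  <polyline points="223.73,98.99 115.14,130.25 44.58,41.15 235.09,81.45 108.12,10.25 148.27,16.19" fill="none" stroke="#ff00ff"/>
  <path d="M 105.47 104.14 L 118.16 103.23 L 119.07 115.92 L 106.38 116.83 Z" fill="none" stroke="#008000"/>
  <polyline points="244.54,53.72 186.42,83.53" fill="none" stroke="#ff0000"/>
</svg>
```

G21
G90
G00 X223.73 Y45.55
M4 S667
G01 X115.14 Y14.29 F1798
G01 X44.58 Y103.39
G01 X235.09 Y63.09
G01 X108.12 Y134.29
G01 X148.27 Y128.35
M5
G00 X105.47 Y40.40
M4 S877
G01 X118.16 Y41.31 F926
G01 X119.07 Y28.62
G01 X106.38 Y27.71
G01 X105.47 Y40.40
M5
G00 X244.54 Y90.82
M4 S139
G01 X186.42 Y61.01 F2432
M5

viewBox `0 0 279.62 144.54` with mm width/height → 1 unit = 1 mm. Flip: y_m = 144.54 − y_svg.

**Shape 1** — `<polyline>` open polyline, stroke `#ff00ff` → score (S667, F1798). Machine vertices: (223.73,45.55) → (115.14,14.29) → (44.58,103.39) → (235.09,63.09) → (108.12,134.29) → (148.27,128.35). Open path.

**Shape 2** — `<path>` regular polygon, stroke `#008000` → cut (S877, F926). Machine vertices: (105.47,40.40) → (118.16,41.31) → (119.07,28.62) → (106.38,27.71) → (105.47,40.40). Closed: final G1 returns to the first vertex.

**Shape 3** — `<polyline>` line segment, stroke `#ff0000` → engrave (S139, F2432). Machine vertices: (244.54,90.82) → (186.42,61.01). Open path.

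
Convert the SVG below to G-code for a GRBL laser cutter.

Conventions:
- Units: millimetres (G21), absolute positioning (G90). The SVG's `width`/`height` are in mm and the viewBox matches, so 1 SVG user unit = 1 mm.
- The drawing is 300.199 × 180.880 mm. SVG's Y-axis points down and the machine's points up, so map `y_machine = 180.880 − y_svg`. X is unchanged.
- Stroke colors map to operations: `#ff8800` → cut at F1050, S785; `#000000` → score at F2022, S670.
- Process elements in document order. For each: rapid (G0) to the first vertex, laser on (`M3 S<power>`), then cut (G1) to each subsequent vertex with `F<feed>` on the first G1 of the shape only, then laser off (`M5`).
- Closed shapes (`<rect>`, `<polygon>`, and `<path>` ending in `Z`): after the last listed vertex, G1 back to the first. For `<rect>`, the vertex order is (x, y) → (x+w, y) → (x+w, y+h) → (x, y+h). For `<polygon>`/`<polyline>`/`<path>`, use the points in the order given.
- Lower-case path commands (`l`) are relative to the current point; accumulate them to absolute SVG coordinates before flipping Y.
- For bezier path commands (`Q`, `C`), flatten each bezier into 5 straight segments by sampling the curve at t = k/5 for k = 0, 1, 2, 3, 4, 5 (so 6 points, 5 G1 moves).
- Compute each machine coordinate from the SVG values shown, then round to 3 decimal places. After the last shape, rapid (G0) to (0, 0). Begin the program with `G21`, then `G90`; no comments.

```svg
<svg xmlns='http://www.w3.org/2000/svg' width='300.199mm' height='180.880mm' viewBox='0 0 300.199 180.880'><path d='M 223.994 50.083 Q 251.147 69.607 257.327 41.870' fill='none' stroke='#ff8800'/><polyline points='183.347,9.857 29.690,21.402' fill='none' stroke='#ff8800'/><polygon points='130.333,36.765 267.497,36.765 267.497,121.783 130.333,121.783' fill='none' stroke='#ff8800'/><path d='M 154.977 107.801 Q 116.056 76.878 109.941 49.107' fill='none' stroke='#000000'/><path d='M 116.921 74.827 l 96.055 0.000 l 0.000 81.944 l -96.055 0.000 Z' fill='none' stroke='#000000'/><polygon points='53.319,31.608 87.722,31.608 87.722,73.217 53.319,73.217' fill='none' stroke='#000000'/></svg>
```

viewBox `0 0 300.199 180.880` with mm width/height → 1 unit = 1 mm. Flip: y_m = 180.880 − y_svg.

**Shape 1** — `<path>` quadratic bezier, stroke `#ff8800` → cut (S785, F1050). Control points (SVG): P0=(223.994,50.083), P1=(251.147,69.607), P2=(257.327,41.870); sampled at t=k/5. Machine vertices: (223.994,130.797) → (234.016,124.878) → (242.361,122.740) → (249.027,124.382) → (254.016,129.806) → (257.327,139.010). Open path.

**Shape 2** — `<polyline>` line segment, stroke `#ff8800` → cut (S785, F1050). Machine vertices: (183.347,171.023) → (29.690,159.478). Open path.

**Shape 3** — `<polygon>` rectangle, stroke `#ff8800` → cut (S785, F1050). Machine vertices: (130.333,144.115) → (267.497,144.115) → (267.497,59.097) → (130.333,59.097) → (130.333,144.115). Closed: final G1 returns to the first vertex.

**Shape 4** — `<path>` quadratic bezier, stroke `#000000` → score (S670, F2022). Control points (SVG): P0=(154.977,107.801), P1=(116.056,76.878), P2=(109.941,49.107); sampled at t=k/5. Machine vertices: (154.977,73.079) → (140.721,85.322) → (129.089,97.313) → (120.082,109.052) → (113.699,120.539) → (109.941,131.773). Open path.

**Shape 5** — `<path>` rectangle, stroke `#000000` → score (S670, F2022). Machine vertices: (116.921,106.053) → (212.976,106.053) → (212.976,24.109) → (116.921,24.109) → (116.921,106.053). Closed: final G1 returns to the first vertex.

**Shape 6** — `<polygon>` rectangle, stroke `#000000` → score (S670, F2022). Machine vertices: (53.319,149.272) → (87.722,149.272) → (87.722,107.663) → (53.319,107.663) → (53.319,149.272). Closed: final G1 returns to the first vertex.

G21
G90
G0 X223.994 Y130.797
M3 S785
G1 X234.016 Y124.878 F1050
G1 X242.361 Y122.740
G1 X249.027 Y124.382
G1 X254.016 Y129.806
G1 X257.327 Y139.010
M5
G0 X183.347 Y171.023
M3 S785
G1 X29.690 Y159.478 F1050
M5
G0 X130.333 Y144.115
M3 S785
G1 X267.497 Y144.115 F1050
G1 X267.497 Y59.097
G1 X130.333 Y59.097
G1 X130.333 Y144.115
M5
G0 X154.977 Y73.079
M3 S670
G1 X140.721 Y85.322 F2022
G1 X129.089 Y97.313
G1 X120.082 Y109.052
G1 X113.699 Y120.539
G1 X109.941 Y131.773
M5
G0 X116.921 Y106.053
M3 S670
G1 X212.976 Y106.053 F2022
G1 X212.976 Y24.109
G1 X116.921 Y24.109
G1 X116.921 Y106.053
M5
G0 X53.319 Y149.272
M3 S670
G1 X87.722 Y149.272 F2022
G1 X87.722 Y107.663
G1 X53.319 Y107.663
G1 X53.319 Y149.272
M5
G0 X0.000 Y0.000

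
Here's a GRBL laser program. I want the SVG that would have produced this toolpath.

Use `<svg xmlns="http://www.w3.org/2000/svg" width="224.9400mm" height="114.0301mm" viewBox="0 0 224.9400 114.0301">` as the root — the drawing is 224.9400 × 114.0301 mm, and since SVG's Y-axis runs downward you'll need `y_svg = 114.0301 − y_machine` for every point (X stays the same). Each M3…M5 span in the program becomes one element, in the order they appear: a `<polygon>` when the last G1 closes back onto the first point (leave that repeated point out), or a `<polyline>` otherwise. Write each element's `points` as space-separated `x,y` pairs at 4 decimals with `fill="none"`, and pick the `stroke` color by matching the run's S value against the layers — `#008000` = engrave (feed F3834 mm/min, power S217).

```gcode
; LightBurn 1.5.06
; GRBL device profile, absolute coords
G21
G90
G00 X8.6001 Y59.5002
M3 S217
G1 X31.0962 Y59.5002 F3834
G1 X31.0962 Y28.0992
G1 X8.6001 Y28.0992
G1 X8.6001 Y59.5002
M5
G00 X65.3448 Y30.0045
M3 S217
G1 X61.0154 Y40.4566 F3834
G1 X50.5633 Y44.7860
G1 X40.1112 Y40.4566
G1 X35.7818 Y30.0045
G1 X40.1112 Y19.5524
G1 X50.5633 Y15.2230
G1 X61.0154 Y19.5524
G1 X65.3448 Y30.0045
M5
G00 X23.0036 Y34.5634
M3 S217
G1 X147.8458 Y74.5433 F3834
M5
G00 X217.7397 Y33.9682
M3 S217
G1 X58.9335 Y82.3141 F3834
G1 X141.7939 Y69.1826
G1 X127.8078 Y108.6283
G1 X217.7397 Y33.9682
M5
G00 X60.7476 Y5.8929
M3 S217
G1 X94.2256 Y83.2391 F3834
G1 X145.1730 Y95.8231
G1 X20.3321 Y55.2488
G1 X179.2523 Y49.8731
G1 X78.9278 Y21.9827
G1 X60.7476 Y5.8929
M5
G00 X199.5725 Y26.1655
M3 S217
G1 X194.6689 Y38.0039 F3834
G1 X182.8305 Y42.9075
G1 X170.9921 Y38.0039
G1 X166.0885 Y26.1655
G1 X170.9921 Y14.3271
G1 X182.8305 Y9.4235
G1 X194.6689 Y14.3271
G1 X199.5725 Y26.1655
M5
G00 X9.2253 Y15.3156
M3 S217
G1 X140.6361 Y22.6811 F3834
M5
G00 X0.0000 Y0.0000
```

Each laser-on run becomes one SVG element. Flip Y back into SVG space with y_svg = 114.0301 − y_machine. Every run uses S217, so all elements get stroke `#008000` (engrave).

Run 1: The run returns to its start, so emit a `<polygon>` with points (Y-flipped): 8.6001,54.5299 31.0962,54.5299 31.0962,85.9309 8.6001,85.9309.

Run 2: The run returns to its start, so emit a `<polygon>` with points (Y-flipped): 65.3448,84.0256 61.0154,73.5735 50.5633,69.2441 40.1112,73.5735 35.7818,84.0256 40.1112,94.4777 50.5633,98.8071 61.0154,94.4777.

Run 3: The run is open, so emit a `<polyline>` with points (Y-flipped): 23.0036,79.4667 147.8458,39.4868.

Run 4: The run returns to its start, so emit a `<polygon>` with points (Y-flipped): 217.7397,80.0619 58.9335,31.7160 141.7939,44.8475 127.8078,5.4018.

Run 5: The run returns to its start, so emit a `<polygon>` with points (Y-flipped): 60.7476,108.1372 94.2256,30.7910 145.1730,18.2070 20.3321,58.7813 179.2523,64.1570 78.9278,92.0474.

Run 6: The run returns to its start, so emit a `<polygon>` with points (Y-flipped): 199.5725,87.8646 194.6689,76.0262 182.8305,71.1226 170.9921,76.0262 166.0885,87.8646 170.9921,99.7030 182.8305,104.6066 194.6689,99.7030.

Run 7: The run is open, so emit a `<polyline>` with points (Y-flipped): 9.2253,98.7145 140.6361,91.3490.

<svg xmlns="http://www.w3.org/2000/svg" width="224.9400mm" height="114.0301mm" viewBox="0 0 224.9400 114.0301">
  <polygon points="8.6001,54.5299 31.0962,54.5299 31.0962,85.9309 8.6001,85.9309" fill="none" stroke="#008000"/>
  <polygon points="65.3448,84.0256 61.0154,73.5735 50.5633,69.2441 40.1112,73.5735 35.7818,84.0256 40.1112,94.4777 50.5633,98.8071 61.0154,94.4777" fill="none" stroke="#008000"/>
  <polyline points="23.0036,79.4667 147.8458,39.4868" fill="none" stroke="#008000"/>
  <polygon points="217.7397,80.0619 58.9335,31.7160 141.7939,44.8475 127.8078,5.4018" fill="none" stroke="#008000"/>
  <polygon points="60.7476,108.1372 94.2256,30.7910 145.1730,18.2070 20.3321,58.7813 179.2523,64.1570 78.9278,92.0474" fill="none" stroke="#008000"/>
  <polygon points="199.5725,87.8646 194.6689,76.0262 182.8305,71.1226 170.9921,76.0262 166.0885,87.8646 170.9921,99.7030 182.8305,104.6066 194.6689,99.7030" fill="none" stroke="#008000"/>
  <polyline points="9.2253,98.7145 140.6361,91.3490" fill="none" stroke="#008000"/>
</svg>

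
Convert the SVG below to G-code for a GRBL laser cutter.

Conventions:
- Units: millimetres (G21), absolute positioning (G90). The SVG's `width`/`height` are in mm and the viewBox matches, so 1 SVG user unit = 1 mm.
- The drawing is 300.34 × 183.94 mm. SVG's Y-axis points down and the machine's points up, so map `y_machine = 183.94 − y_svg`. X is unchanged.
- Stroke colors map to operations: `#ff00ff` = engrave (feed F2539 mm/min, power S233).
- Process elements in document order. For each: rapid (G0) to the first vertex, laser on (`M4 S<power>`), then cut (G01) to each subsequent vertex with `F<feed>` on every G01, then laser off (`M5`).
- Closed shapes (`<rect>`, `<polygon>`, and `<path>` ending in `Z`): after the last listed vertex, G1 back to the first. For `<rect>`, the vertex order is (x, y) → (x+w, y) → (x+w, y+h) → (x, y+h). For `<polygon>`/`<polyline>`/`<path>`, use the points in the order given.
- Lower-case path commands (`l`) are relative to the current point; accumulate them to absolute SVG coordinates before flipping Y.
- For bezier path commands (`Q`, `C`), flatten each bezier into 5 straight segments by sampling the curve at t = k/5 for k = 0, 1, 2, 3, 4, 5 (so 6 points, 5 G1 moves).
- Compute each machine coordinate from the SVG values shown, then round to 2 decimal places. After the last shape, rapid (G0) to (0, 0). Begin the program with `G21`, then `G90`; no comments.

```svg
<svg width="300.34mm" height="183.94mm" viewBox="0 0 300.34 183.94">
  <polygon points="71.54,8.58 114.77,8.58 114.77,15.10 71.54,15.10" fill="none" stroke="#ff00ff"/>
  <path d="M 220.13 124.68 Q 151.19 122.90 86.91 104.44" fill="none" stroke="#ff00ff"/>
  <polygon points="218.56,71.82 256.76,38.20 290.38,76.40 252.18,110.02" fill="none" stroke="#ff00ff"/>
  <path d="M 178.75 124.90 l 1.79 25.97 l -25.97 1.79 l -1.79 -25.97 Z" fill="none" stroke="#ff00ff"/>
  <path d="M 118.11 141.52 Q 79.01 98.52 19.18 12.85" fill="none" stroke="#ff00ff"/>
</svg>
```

G21
G90
G0 X71.54 Y175.36
M4 S233
G01 X114.77 Y175.36 F2539
G01 X114.77 Y168.84 F2539
G01 X71.54 Y168.84 F2539
G01 X71.54 Y175.36 F2539
M5
G0 X220.13 Y59.26
M4 S233
G01 X192.74 Y60.64 F2539
G01 X165.72 Y63.35 F2539
G01 X139.08 Y67.40 F2539
G01 X112.81 Y72.78 F2539
G01 X86.91 Y79.50 F2539
M5
G0 X218.56 Y112.12
M4 S233
G01 X256.76 Y145.74 F2539
G01 X290.38 Y107.54 F2539
G01 X252.18 Y73.92 F2539
G01 X218.56 Y112.12 F2539
M5
G0 X178.75 Y59.04
M4 S233
G01 X180.54 Y33.07 F2539
G01 X154.57 Y31.28 F2539
G01 X152.78 Y57.25 F2539
G01 X178.75 Y59.04 F2539
M5
G0 X118.11 Y42.42
M4 S233
G01 X101.64 Y61.33 F2539
G01 X83.51 Y83.65 F2539
G01 X63.73 Y109.38 F2539
G01 X42.28 Y138.53 F2539
G01 X19.18 Y171.09 F2539
M5
G0 X0.00 Y0.00

viewBox `0 0 300.34 183.94` with mm width/height → 1 unit = 1 mm. Flip: y_m = 183.94 − y_svg.

**Shape 1** — `<polygon>` rectangle, stroke `#ff00ff` → engrave (S233, F2539). Machine vertices: (71.54,175.36) → (114.77,175.36) → (114.77,168.84) → (71.54,168.84) → (71.54,175.36). Closed: final G1 returns to the first vertex.

**Shape 2** — `<path>` quadratic bezier, stroke `#ff00ff` → engrave (S233, F2539). Control points (SVG): P0=(220.13,124.68), P1=(151.19,122.90), P2=(86.91,104.44); sampled at t=k/5. Machine vertices: (220.13,59.26) → (192.74,60.64) → (165.72,63.35) → (139.08,67.40) → (112.81,72.78) → (86.91,79.50). Open path.

**Shape 3** — `<polygon>` regular polygon, stroke `#ff00ff` → engrave (S233, F2539). Machine vertices: (218.56,112.12) → (256.76,145.74) → (290.38,107.54) → (252.18,73.92) → (218.56,112.12). Closed: final G1 returns to the first vertex.

**Shape 4** — `<path>` regular polygon, stroke `#ff00ff` → engrave (S233, F2539). Machine vertices: (178.75,59.04) → (180.54,33.07) → (154.57,31.28) → (152.78,57.25) → (178.75,59.04). Closed: final G1 returns to the first vertex.

**Shape 5** — `<path>` quadratic bezier, stroke `#ff00ff` → engrave (S233, F2539). Control points (SVG): P0=(118.11,141.52), P1=(79.01,98.52), P2=(19.18,12.85); sampled at t=k/5. Machine vertices: (118.11,42.42) → (101.64,61.33) → (83.51,83.65) → (63.73,109.38) → (42.28,138.53) → (19.18,171.09). Open path.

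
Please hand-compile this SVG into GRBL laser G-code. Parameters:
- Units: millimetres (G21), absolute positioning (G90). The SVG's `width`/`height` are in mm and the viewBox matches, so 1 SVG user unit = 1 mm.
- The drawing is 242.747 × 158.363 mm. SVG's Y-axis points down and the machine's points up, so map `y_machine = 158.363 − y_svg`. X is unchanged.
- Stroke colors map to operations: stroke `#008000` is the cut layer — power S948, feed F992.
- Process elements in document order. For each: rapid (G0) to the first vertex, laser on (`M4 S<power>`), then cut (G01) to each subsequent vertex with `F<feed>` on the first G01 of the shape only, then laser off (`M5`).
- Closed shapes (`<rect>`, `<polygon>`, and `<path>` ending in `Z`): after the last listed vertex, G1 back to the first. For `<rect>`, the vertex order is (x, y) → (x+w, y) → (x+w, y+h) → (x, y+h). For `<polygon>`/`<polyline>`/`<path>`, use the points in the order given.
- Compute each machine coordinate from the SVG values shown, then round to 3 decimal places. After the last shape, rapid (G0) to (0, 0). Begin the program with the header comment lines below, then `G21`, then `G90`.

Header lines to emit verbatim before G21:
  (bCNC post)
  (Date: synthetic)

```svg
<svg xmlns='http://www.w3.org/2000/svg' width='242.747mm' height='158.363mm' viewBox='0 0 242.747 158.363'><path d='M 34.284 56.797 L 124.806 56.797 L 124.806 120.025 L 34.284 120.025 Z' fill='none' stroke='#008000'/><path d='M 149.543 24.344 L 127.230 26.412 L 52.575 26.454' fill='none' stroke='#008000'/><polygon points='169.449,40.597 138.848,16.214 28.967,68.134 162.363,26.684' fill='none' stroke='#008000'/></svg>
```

(bCNC post)
(Date: synthetic)
G21
G90
G0 X34.284 Y101.566
M4 S948
G01 X124.806 Y101.566 F992
G01 X124.806 Y38.338
G01 X34.284 Y38.338
G01 X34.284 Y101.566
M5
G0 X149.543 Y134.019
M4 S948
G01 X127.230 Y131.951 F992
G01 X52.575 Y131.909
M5
G0 X169.449 Y117.766
M4 S948
G01 X138.848 Y142.149 F992
G01 X28.967 Y90.229
G01 X162.363 Y131.679
G01 X169.449 Y117.766
M5
G0 X0.000 Y0.000

1 u = 1 mm; y_m = 158.363 − y.

[1] `<path>` rectangle, #008000→cut S948 F992: (34.284,101.566) → (124.806,101.566) → (124.806,38.338) → (34.284,38.338) → (34.284,101.566) (closed)

[2] `<path>` open polyline, #008000→cut S948 F992: (149.543,134.019) → (127.230,131.951) → (52.575,131.909)

[3] `<polygon>` closed polygon, #008000→cut S948 F992: (169.449,117.766) → (138.848,142.149) → (28.967,90.229) → (162.363,131.679) → (169.449,117.766) (closed)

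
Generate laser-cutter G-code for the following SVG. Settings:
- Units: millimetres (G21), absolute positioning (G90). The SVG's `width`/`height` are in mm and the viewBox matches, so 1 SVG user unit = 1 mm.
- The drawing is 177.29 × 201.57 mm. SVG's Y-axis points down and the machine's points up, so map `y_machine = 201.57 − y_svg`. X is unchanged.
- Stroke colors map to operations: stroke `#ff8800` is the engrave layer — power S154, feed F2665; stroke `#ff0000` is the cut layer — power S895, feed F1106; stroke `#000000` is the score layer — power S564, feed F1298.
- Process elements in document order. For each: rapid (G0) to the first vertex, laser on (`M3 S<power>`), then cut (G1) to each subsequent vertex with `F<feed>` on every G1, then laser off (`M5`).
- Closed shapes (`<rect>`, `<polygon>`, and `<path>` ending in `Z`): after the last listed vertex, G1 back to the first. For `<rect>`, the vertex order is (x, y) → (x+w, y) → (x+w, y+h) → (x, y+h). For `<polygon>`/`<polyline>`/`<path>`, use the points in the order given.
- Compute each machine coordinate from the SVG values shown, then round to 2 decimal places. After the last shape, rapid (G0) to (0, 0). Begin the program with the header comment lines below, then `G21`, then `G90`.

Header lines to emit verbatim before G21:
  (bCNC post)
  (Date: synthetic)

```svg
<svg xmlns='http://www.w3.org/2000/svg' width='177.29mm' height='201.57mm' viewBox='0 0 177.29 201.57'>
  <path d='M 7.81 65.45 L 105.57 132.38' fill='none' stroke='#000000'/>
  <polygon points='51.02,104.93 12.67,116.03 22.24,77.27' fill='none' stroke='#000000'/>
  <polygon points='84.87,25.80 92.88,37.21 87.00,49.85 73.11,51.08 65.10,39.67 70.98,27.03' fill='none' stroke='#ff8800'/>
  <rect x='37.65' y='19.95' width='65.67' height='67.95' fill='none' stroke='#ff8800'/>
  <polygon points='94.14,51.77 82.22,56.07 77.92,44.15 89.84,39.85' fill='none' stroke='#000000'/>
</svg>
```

(bCNC post)
(Date: synthetic)
G21
G90
G0 X7.81 Y136.12
M3 S564
G1 X105.57 Y69.19 F1298
M5
G0 X51.02 Y96.64
M3 S564
G1 X12.67 Y85.54 F1298
G1 X22.24 Y124.30 F1298
G1 X51.02 Y96.64 F1298
M5
G0 X84.87 Y175.77
M3 S154
G1 X92.88 Y164.36 F2665
G1 X87.00 Y151.72 F2665
G1 X73.11 Y150.49 F2665
G1 X65.10 Y161.90 F2665
G1 X70.98 Y174.54 F2665
G1 X84.87 Y175.77 F2665
M5
G0 X37.65 Y181.62
M3 S154
G1 X103.32 Y181.62 F2665
G1 X103.32 Y113.67 F2665
G1 X37.65 Y113.67 F2665
G1 X37.65 Y181.62 F2665
M5
G0 X94.14 Y149.80
M3 S564
G1 X82.22 Y145.50 F1298
G1 X77.92 Y157.42 F1298
G1 X89.84 Y161.72 F1298
G1 X94.14 Y149.80 F1298
M5
G0 X0.00 Y0.00

viewBox `0 0 177.29 201.57` with mm width/height → 1 unit = 1 mm. Flip: y_m = 201.57 − y_svg.

**Shape 1** — `<path>` line segment, stroke `#000000` → score (S564, F1298). Machine vertices: (7.81,136.12) → (105.57,69.19). Open path.

**Shape 2** — `<polygon>` regular polygon, stroke `#000000` → score (S564, F1298). Machine vertices: (51.02,96.64) → (12.67,85.54) → (22.24,124.30) → (51.02,96.64). Closed: final G1 returns to the first vertex.

**Shape 3** — `<polygon>` regular polygon, stroke `#ff8800` → engrave (S154, F2665). Machine vertices: (84.87,175.77) → (92.88,164.36) → (87.00,151.72) → (73.11,150.49) → (65.10,161.90) → (70.98,174.54) → (84.87,175.77). Closed: final G1 returns to the first vertex.

**Shape 4** — `<rect>` rectangle, stroke `#ff8800` → engrave (S154, F2665). Machine vertices: (37.65,181.62) → (103.32,181.62) → (103.32,113.67) → (37.65,113.67) → (37.65,181.62). Closed: final G1 returns to the first vertex.

**Shape 5** — `<polygon>` regular polygon, stroke `#000000` → score (S564, F1298). Machine vertices: (94.14,149.80) → (82.22,145.50) → (77.92,157.42) → (89.84,161.72) → (94.14,149.80). Closed: final G1 returns to the first vertex.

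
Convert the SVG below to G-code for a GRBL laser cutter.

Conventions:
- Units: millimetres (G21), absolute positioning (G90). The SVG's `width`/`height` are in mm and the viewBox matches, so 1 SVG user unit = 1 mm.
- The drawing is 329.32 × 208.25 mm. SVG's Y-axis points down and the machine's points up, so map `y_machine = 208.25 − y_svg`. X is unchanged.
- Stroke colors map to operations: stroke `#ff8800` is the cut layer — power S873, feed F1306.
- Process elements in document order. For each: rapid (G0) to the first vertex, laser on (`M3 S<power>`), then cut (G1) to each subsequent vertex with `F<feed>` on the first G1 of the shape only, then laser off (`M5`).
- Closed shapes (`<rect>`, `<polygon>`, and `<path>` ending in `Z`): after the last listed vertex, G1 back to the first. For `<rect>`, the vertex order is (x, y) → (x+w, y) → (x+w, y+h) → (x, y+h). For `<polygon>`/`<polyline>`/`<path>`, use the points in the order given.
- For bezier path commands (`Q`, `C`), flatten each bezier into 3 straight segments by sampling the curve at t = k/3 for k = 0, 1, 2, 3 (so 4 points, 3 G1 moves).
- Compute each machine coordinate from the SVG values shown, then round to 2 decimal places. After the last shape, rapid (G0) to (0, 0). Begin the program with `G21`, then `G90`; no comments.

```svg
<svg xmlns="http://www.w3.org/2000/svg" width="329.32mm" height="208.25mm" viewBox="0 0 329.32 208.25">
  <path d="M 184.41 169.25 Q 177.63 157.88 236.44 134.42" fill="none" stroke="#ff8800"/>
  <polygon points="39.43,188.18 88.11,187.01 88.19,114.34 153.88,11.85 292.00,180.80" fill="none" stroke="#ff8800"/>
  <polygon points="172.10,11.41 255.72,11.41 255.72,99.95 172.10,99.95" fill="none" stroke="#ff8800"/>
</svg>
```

1 u = 1 mm; y_m = 208.25 − y.

[1] `<path>` quadratic bezier, #ff8800→cut S873 F1306: (184.41,39.00) → (187.18,47.92) → (204.52,59.53) → (236.44,73.83)

[2] `<polygon>` closed polygon, #ff8800→cut S873 F1306: (39.43,20.07) → (88.11,21.24) → (88.19,93.91) → (153.88,196.40) → (292.00,27.45) → (39.43,20.07) (closed)

[3] `<polygon>` rectangle, #ff8800→cut S873 F1306: (172.10,196.84) → (255.72,196.84) → (255.72,108.30) → (172.10,108.30) → (172.10,196.84) (closed)

G21
G90
G0 X184.41 Y39.00
M3 S873
G1 X187.18 Y47.92 F1306
G1 X204.52 Y59.53
G1 X236.44 Y73.83
M5
G0 X39.43 Y20.07
M3 S873
G1 X88.11 Y21.24 F1306
G1 X88.19 Y93.91
G1 X153.88 Y196.40
G1 X292.00 Y27.45
G1 X39.43 Y20.07
M5
G0 X172.10 Y196.84
M3 S873
G1 X255.72 Y196.84 F1306
G1 X255.72 Y108.30
G1 X172.10 Y108.30
G1 X172.10 Y196.84
M5
G0 X0.00 Y0.00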